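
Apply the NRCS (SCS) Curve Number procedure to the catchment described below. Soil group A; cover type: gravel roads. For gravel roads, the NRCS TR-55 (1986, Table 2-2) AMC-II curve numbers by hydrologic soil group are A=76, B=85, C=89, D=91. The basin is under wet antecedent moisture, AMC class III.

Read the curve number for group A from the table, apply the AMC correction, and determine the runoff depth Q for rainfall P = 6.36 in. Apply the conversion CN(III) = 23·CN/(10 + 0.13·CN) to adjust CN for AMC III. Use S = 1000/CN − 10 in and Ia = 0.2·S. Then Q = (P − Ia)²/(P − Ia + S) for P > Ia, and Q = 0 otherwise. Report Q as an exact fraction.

Q = 1473329763/296733925 in ≈ 4.965 in

NRCS table: gravel roads, soil group A → CN(II) = 76
Wet (AMC III): CN(III) = 23·76/(10 + 0.13·76) = 1748/(497/25) = 43700/497 ≈ 87.928
S = 1000/(43700/497) − 10 = 600/437 in ≈ 1.373 in
Ia = 0.2·(600/437) = 120/437 in ≈ 0.275 in
Excess rainfall: 6.360 − 0.275 = 6.085 in; P > Ia so Q > 0
Q = (66483/10925)²/((66483/10925) + 600/437) = (4419989289/119355625)/(81483/10925) = 1473329763/296733925 in ≈ 4.965 in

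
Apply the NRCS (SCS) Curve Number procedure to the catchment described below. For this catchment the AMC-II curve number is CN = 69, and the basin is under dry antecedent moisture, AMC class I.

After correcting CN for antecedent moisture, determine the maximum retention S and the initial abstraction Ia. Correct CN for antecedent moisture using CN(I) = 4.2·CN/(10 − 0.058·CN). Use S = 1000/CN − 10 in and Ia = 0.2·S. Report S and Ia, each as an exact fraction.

S = 15500/1449 in ≈ 10.697 in; Ia = 3100/1449 in ≈ 2.139 in

Dry (AMC I): CN(I) = 4.2·69/(10 − 0.058·69) = (1449/5)/(2999/500) = 144900/2999 ≈ 48.316
S = 1000/(144900/2999) − 10 = 15500/1449 in ≈ 10.697 in
Ia = 0.2S: 0.2·10.697 = 2.139 in (exactly 3100/1449)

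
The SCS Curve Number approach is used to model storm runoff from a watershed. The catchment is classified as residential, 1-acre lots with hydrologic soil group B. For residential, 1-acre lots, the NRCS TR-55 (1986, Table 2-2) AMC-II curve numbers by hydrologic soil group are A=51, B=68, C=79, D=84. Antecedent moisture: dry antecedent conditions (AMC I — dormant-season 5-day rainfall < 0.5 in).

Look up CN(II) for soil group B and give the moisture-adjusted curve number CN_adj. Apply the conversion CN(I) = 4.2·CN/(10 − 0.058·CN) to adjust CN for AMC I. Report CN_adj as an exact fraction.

CN_adj = 35700/757 ≈ 47.160

NRCS table: residential, 1-acre lots, soil group B → CN(II) = 68
Dry (AMC I): CN(I) = 4.2·68/(10 − 0.058·68) = (1428/5)/(757/125) = 35700/757 ≈ 47.160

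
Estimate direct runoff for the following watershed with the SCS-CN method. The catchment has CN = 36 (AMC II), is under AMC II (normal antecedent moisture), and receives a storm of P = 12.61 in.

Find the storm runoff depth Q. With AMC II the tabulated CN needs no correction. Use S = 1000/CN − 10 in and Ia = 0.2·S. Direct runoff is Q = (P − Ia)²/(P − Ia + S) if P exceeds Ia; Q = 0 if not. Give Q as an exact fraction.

Q = 66406201/21734100 in ≈ 3.055 in

Average conditions: CN = 36 (no AMC adjustment).
Max retention: S = 1000/36 − 10 = 160/9 in (≈ 17.778 in)
Ia = 0.2·(160/9) = 32/9 in ≈ 3.556 in
Excess rainfall: 12.610 − 3.556 = 9.054 in; P > Ia so Q > 0
Runoff Q = (P−Ia)²/(P−Ia+S) = (9.054)²/(9.054+17.778) = 66406201/21734100 ≈ 3.055 in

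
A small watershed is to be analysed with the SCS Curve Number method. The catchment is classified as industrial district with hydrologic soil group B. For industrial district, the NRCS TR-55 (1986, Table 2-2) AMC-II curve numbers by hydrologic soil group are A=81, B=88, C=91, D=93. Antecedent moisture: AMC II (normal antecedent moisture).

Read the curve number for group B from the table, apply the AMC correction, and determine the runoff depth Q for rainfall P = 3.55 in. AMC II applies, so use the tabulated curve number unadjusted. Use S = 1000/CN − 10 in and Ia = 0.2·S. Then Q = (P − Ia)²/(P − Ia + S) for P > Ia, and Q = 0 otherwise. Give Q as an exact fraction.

NRCS table: industrial district, soil group B → CN(II) = 88
CN(II) = 88; AMC II needs no correction.
Retention S: 1000/CN − 10 with CN=88.000 → S = 15/11 ≈ 1.364 in
Initial abstraction Ia = S/5 = (15/11)/5 = 3/11 ≈ 0.273 in
P − Ia = 3.550 − 0.273 = 721/220 ≈ 3.277 in (> 0, runoff occurs)
Q = (721/220)²/((721/220) + 15/11) = (519841/48400)/(1021/220) = 519841/224620 in ≈ 2.314 in

Q = 519841/224620 in ≈ 2.314 in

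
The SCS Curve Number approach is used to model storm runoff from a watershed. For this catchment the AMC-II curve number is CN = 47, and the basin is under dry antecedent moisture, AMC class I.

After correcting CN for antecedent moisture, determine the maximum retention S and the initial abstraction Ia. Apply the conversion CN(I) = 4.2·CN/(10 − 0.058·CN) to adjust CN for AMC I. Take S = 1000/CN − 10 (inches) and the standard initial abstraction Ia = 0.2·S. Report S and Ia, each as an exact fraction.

S = 26500/987 in ≈ 26.849 in; Ia = 5300/987 in ≈ 5.370 in

Adjust CN=47 to AMC I: 4.2·47/(10 − 0.058·47) → (987/5) ÷ (3637/500) = 98700/3637 ≈ 27.138
S = 1000/(98700/3637) − 10 = 26500/987 in ≈ 26.849 in
Ia = 0.2·(26500/987) = 5300/987 in ≈ 5.370 in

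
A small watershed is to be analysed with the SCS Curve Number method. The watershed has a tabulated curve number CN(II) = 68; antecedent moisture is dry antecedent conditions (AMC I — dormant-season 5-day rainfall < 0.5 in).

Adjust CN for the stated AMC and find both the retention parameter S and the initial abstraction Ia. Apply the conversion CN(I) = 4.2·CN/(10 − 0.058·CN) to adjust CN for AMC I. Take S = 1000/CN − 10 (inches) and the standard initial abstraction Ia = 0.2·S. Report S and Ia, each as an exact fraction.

S = 4000/357 in ≈ 11.204 in; Ia = 800/357 in ≈ 2.241 in

Adjust CN=68 to AMC I: 4.2·68/(10 − 0.058·68) → (1428/5) ÷ (757/125) = 35700/757 ≈ 47.160
S = 1000/(35700/757) − 10 = 4000/357 in ≈ 11.204 in
Initial abstraction Ia = S/5 = (4000/357)/5 = 800/357 ≈ 2.241 in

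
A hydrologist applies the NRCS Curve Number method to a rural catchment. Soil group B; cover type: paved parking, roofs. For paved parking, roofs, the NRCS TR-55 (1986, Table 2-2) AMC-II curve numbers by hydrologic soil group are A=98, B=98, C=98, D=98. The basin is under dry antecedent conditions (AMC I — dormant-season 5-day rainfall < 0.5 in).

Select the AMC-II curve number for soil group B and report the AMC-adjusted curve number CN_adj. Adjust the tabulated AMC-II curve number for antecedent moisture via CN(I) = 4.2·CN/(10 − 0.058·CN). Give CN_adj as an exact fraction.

CN_adj = 102900/1079 ≈ 95.366

NRCS table: paved parking, roofs, soil group B → CN(II) = 98
CN(I) from CN(II)=98: (4.2·98)/(10 − 0.058·98) = 102900/1079 ≈ 95.366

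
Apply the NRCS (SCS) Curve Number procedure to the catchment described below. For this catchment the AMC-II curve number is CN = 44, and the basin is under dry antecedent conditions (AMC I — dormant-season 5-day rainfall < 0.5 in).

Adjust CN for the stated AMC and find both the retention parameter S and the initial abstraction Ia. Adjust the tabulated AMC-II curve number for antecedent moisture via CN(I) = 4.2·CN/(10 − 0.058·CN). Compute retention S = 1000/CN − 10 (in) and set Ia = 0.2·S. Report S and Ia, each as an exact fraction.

S = 1000/33 in ≈ 30.303 in; Ia = 200/33 in ≈ 6.061 in

CN(I) from CN(II)=44: (4.2·44)/(10 − 0.058·44) = 3300/133 ≈ 24.812
Retention S: 1000/CN − 10 with CN=24.812 → S = 1000/33 ≈ 30.303 in
Ia = 0.2S: 0.2·30.303 = 6.061 in (exactly 200/33)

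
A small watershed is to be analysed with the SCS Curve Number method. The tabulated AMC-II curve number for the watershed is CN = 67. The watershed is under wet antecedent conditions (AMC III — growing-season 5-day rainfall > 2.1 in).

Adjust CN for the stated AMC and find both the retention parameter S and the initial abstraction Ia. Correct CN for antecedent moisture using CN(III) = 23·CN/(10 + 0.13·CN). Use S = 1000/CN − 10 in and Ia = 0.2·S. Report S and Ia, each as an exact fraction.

S = 3300/1541 in ≈ 2.141 in; Ia = 660/1541 in ≈ 0.428 in

Wet (AMC III): CN(III) = 23·67/(10 + 0.13·67) = 1541/(1871/100) = 154100/1871 ≈ 82.362
S = 1000/(154100/1871) − 10 = 3300/1541 in ≈ 2.141 in
Ia = 0.2·(3300/1541) = 660/1541 in ≈ 0.428 in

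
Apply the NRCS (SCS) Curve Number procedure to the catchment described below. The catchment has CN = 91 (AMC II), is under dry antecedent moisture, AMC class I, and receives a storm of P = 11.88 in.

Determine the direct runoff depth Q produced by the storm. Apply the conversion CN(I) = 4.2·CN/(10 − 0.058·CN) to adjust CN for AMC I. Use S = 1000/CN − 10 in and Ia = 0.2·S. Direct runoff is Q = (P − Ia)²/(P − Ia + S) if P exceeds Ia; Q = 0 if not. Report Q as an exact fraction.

Adjust CN=91 to AMC I: 4.2·91/(10 − 0.058·91) → (1911/5) ÷ (2361/500) = 63700/787 ≈ 80.940
Retention S: 1000/CN − 10 with CN=80.940 → S = 1500/637 ≈ 2.355 in
Initial abstraction Ia = S/5 = (1500/637)/5 = 300/637 ≈ 0.471 in
Excess rainfall: 11.880 − 0.471 = 11.409 in; P > Ia so Q > 0
Runoff Q = (P−Ia)²/(P−Ia+S) = (11.409)²/(11.409+2.355) = 11003630907/1163528275 ≈ 9.457 in

Q = 11003630907/1163528275 in ≈ 9.457 in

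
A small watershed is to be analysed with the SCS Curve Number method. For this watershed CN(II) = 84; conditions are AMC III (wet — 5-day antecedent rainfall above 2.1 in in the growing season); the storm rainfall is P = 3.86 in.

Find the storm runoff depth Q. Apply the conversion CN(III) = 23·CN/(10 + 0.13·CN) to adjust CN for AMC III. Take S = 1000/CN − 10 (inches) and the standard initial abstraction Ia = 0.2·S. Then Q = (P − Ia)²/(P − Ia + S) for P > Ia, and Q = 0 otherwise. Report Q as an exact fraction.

Q = 7960029961/2637638850 in ≈ 3.018 in

CN(III) from CN(II)=84: (23·84)/(10 + 0.13·84) = 48300/523 ≈ 92.352
Retention S: 1000/CN − 10 with CN=92.352 → S = 400/483 ≈ 0.828 in
Ia = 0.2·(400/483) = 80/483 in ≈ 0.166 in
P − Ia = 3.860 − 0.166 = 89219/24150 ≈ 3.694 in (> 0, runoff occurs)
Runoff Q = (P−Ia)²/(P−Ia+S) = (3.694)²/(3.694+0.828) = 7960029961/2637638850 ≈ 3.018 in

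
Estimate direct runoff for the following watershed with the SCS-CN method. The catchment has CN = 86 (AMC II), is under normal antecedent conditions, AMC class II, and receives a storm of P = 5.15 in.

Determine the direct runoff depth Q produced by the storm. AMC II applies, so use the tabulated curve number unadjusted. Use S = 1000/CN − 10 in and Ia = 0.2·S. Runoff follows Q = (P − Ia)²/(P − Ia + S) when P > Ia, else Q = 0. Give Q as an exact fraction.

AMC II — tabulated CN = 86 applies directly.
Max retention: S = 1000/86 − 10 = 70/43 in (≈ 1.628 in)
Ia = 0.2·(70/43) = 14/43 in ≈ 0.326 in
P − Ia = 5.150 − 0.326 = 4149/860 ≈ 4.824 in (> 0, runoff occurs)
Q: (4149/860)² ÷ (5549/860) = 17214201/4772140 in (≈ 3.607 in)

Q = 17214201/4772140 in ≈ 3.607 in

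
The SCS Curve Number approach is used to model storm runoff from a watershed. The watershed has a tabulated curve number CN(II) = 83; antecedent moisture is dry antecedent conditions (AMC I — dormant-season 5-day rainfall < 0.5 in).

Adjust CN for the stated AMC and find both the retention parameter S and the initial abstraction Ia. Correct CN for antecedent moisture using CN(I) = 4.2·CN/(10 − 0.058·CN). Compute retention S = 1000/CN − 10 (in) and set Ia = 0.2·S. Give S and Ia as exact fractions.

S = 8500/1743 in ≈ 4.877 in; Ia = 1700/1743 in ≈ 0.975 in

CN(I) from CN(II)=83: (4.2·83)/(10 − 0.058·83) = 174300/2593 ≈ 67.219
Max retention: S = 1000/(174300/2593) − 10 = 8500/1743 in (≈ 4.877 in)
Ia = 0.2S: 0.2·4.877 = 0.975 in (exactly 1700/1743)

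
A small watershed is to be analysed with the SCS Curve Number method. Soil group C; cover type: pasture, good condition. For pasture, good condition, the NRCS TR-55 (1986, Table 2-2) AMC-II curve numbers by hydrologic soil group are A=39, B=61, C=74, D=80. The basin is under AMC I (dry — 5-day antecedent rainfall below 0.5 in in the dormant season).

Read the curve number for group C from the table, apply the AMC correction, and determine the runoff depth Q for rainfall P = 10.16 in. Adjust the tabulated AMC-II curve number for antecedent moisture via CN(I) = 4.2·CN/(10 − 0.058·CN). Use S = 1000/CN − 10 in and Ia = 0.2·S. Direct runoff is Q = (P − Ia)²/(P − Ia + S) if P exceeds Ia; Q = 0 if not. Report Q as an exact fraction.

NRCS table: pasture, good condition, soil group C → CN(II) = 74
CN(I) from CN(II)=74: (4.2·74)/(10 − 0.058·74) = 77700/1427 ≈ 54.450
S = 1000/(77700/1427) − 10 = 6500/777 in ≈ 8.366 in
Ia = 0.2S: 0.2·8.366 = 1.673 in (exactly 1300/777)
P − Ia = 10.160 − 1.673 = 164858/19425 ≈ 8.487 in (> 0, runoff occurs)
Q: (164858/19425)² ÷ (327358/19425) = 13589080082/3179464575 in (≈ 4.274 in)

Q = 13589080082/3179464575 in ≈ 4.274 in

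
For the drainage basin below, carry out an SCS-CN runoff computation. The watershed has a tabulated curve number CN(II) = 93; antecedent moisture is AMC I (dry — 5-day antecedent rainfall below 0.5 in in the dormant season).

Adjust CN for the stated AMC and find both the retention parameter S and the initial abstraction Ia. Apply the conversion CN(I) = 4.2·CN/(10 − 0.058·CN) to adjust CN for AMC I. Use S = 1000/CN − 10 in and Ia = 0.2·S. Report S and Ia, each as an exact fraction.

S = 500/279 in ≈ 1.792 in; Ia = 100/279 in ≈ 0.358 in

Dry (AMC I): CN(I) = 4.2·93/(10 − 0.058·93) = (1953/5)/(2303/500) = 27900/329 ≈ 84.802
Retention S: 1000/CN − 10 with CN=84.802 → S = 500/279 ≈ 1.792 in
Ia = 0.2·(500/279) = 100/279 in ≈ 0.358 in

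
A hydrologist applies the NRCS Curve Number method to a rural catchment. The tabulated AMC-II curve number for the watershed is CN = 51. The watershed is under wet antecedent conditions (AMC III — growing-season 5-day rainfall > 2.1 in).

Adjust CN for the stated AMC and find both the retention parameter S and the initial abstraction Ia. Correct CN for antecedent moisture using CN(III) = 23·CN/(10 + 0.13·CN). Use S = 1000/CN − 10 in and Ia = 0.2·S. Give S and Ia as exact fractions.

CN(III) from CN(II)=51: (23·51)/(10 + 0.13·51) = 117300/1663 ≈ 70.535
Retention S: 1000/CN − 10 with CN=70.535 → S = 4900/1173 ≈ 4.177 in
Initial abstraction Ia = S/5 = (4900/1173)/5 = 980/1173 ≈ 0.835 in

S = 4900/1173 in ≈ 4.177 in; Ia = 980/1173 in ≈ 0.835 in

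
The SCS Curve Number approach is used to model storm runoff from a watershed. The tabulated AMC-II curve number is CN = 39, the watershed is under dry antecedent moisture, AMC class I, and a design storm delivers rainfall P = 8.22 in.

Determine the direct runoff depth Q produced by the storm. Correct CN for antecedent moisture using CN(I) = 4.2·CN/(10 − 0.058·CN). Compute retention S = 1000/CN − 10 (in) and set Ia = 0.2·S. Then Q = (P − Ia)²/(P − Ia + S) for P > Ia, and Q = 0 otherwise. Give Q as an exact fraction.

Q = 999128881/63743138550 in ≈ 0.016 in

Adjust CN=39 to AMC I: 4.2·39/(10 − 0.058·39) → (819/5) ÷ (3869/500) = 81900/3869 ≈ 21.168
Retention S: 1000/CN − 10 with CN=21.168 → S = 30500/819 ≈ 37.241 in
Ia = 0.2·(30500/819) = 6100/819 in ≈ 7.448 in
P − Ia = 8.220 − 7.448 = 31609/40950 ≈ 0.772 in (> 0, runoff occurs)
Runoff Q = (P−Ia)²/(P−Ia+S) = (0.772)²/(0.772+37.241) = 999128881/63743138550 ≈ 0.016 in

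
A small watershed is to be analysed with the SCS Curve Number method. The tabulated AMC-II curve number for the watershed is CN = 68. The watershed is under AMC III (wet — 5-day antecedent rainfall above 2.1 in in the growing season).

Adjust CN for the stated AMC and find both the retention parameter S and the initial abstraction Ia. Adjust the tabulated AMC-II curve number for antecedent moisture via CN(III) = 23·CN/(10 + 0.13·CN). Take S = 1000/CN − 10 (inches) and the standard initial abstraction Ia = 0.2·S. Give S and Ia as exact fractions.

S = 800/391 in ≈ 2.046 in; Ia = 160/391 in ≈ 0.409 in

Wet (AMC III): CN(III) = 23·68/(10 + 0.13·68) = 1564/(471/25) = 39100/471 ≈ 83.015
Retention S: 1000/CN − 10 with CN=83.015 → S = 800/391 ≈ 2.046 in
Initial abstraction Ia = S/5 = (800/391)/5 = 160/391 ≈ 0.409 in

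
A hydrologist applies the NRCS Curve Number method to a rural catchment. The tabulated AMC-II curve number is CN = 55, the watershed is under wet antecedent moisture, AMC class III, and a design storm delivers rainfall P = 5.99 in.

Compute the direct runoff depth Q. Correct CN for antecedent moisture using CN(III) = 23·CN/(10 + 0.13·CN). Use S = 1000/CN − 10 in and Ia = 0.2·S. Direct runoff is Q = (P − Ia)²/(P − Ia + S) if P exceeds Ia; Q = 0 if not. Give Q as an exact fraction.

Wet (AMC III): CN(III) = 23·55/(10 + 0.13·55) = 1265/(343/20) = 25300/343 ≈ 73.761
Retention S: 1000/CN − 10 with CN=73.761 → S = 900/253 ≈ 3.557 in
Ia = 0.2S: 0.2·3.557 = 0.711 in (exactly 180/253)
Excess rainfall: 5.990 − 0.711 = 5.279 in; P > Ia so Q > 0
Runoff Q = (P−Ia)²/(P−Ia+S) = (5.279)²/(5.279+3.557) = 17834801209/5655739100 ≈ 3.153 in

Q = 17834801209/5655739100 in ≈ 3.153 in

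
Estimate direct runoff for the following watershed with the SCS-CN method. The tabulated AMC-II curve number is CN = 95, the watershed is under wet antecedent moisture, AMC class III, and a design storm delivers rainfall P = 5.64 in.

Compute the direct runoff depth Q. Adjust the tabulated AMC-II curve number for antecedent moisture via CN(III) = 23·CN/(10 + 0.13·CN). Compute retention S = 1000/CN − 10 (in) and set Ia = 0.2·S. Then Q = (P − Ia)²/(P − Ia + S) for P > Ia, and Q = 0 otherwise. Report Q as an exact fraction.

Adjust CN=95 to AMC III: 23·95/(10 + 0.13·95) → 2185 ÷ (447/20) = 43700/447 ≈ 97.763
S = 1000/(43700/447) − 10 = 100/437 in ≈ 0.229 in
Ia = 0.2S: 0.2·0.229 = 0.046 in (exactly 20/437)
P − Ia = 5.640 − 0.046 = 61117/10925 ≈ 5.594 in (> 0, runoff occurs)
Runoff Q = (P−Ia)²/(P−Ia+S) = (5.594)²/(5.594+0.229) = 3735287689/695015725 ≈ 5.374 in

Q = 3735287689/695015725 in ≈ 5.374 in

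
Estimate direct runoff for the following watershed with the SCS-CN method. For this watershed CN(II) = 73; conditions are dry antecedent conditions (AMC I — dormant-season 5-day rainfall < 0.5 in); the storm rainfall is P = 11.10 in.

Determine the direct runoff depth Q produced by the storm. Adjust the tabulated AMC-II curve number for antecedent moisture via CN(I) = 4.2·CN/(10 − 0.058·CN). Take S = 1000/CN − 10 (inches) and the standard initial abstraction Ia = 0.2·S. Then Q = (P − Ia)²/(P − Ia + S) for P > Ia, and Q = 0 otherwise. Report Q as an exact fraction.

Dry (AMC I): CN(I) = 4.2·73/(10 − 0.058·73) = (1533/5)/(2883/500) = 51100/961 ≈ 53.174
Max retention: S = 1000/(51100/961) − 10 = 4500/511 in (≈ 8.806 in)
Initial abstraction Ia = S/5 = (4500/511)/5 = 900/511 ≈ 1.761 in
Excess rainfall: 11.100 − 1.761 = 9.339 in; P > Ia so Q > 0
Q = (47721/5110)²/((47721/5110) + 4500/511) = (2277293841/26112100)/(92721/5110) = 759097947/157934770 in ≈ 4.806 in

Q = 759097947/157934770 in ≈ 4.806 in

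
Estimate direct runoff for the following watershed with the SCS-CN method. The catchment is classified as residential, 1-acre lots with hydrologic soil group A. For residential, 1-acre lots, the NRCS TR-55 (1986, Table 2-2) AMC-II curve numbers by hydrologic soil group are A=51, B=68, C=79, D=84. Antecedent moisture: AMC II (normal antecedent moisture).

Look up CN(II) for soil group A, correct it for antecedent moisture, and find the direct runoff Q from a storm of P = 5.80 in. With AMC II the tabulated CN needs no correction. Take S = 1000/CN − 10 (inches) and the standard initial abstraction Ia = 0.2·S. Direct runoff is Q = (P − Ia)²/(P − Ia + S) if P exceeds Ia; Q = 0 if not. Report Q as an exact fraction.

Q = 978121/876945 in ≈ 1.115 in

NRCS table: residential, 1-acre lots, soil group A → CN(II) = 51
CN(II) = 51; AMC II needs no correction.
S = 1000/51 − 10 = 490/51 in ≈ 9.608 in
Ia = 0.2S: 0.2·9.608 = 1.922 in (exactly 98/51)
P − Ia = 5.800 − 1.922 = 989/255 ≈ 3.878 in (> 0, runoff occurs)
Runoff Q = (P−Ia)²/(P−Ia+S) = (3.878)²/(3.878+9.608) = 978121/876945 ≈ 1.115 in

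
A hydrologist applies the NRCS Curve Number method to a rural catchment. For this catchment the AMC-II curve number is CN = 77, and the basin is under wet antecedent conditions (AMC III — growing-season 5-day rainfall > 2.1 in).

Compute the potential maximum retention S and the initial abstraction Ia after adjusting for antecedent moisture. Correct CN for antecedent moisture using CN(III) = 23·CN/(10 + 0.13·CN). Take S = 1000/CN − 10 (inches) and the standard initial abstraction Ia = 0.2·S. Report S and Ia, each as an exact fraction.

S = 100/77 in ≈ 1.299 in; Ia = 20/77 in ≈ 0.260 in

CN(III) from CN(II)=77: (23·77)/(10 + 0.13·77) = 7700/87 ≈ 88.506
Max retention: S = 1000/(7700/87) − 10 = 100/77 in (≈ 1.299 in)
Initial abstraction Ia = S/5 = (100/77)/5 = 20/77 ≈ 0.260 in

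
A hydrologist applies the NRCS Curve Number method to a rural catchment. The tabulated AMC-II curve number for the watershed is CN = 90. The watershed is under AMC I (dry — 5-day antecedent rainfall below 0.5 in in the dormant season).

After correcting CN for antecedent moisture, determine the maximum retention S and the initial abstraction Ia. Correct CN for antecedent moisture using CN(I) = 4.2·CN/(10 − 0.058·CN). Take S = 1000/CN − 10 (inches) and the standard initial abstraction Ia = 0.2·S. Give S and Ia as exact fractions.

S = 500/189 in ≈ 2.646 in; Ia = 100/189 in ≈ 0.529 in

CN(I) from CN(II)=90: (4.2·90)/(10 − 0.058·90) = 18900/239 ≈ 79.079
Retention S: 1000/CN − 10 with CN=79.079 → S = 500/189 ≈ 2.646 in
Initial abstraction Ia = S/5 = (500/189)/5 = 100/189 ≈ 0.529 in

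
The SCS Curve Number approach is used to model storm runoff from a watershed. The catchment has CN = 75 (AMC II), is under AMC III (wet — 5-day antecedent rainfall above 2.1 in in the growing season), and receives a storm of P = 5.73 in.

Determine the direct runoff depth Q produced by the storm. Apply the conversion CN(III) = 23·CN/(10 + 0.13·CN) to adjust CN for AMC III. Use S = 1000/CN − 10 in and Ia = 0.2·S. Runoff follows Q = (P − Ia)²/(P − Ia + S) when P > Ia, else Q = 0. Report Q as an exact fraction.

Q = 1409026369/328005300 in ≈ 4.296 in

Adjust CN=75 to AMC III: 23·75/(10 + 0.13·75) → 1725 ÷ (79/4) = 6900/79 ≈ 87.342
Retention S: 1000/CN − 10 with CN=87.342 → S = 100/69 ≈ 1.449 in
Initial abstraction Ia = S/5 = (100/69)/5 = 20/69 ≈ 0.290 in
Since P=5.730 > Ia=0.290: effective rainfall P−Ia = 37537/6900 in
Runoff Q = (P−Ia)²/(P−Ia+S) = (5.440)²/(5.440+1.449) = 1409026369/328005300 ≈ 4.296 in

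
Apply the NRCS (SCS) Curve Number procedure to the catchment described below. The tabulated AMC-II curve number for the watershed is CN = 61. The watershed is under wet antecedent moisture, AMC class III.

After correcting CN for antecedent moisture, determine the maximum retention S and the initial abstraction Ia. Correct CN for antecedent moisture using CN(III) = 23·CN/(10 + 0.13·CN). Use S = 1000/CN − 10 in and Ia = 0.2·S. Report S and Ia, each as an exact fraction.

S = 3900/1403 in ≈ 2.780 in; Ia = 780/1403 in ≈ 0.556 in

Wet (AMC III): CN(III) = 23·61/(10 + 0.13·61) = 1403/(1793/100) = 140300/1793 ≈ 78.249
S = 1000/(140300/1793) − 10 = 3900/1403 in ≈ 2.780 in
Initial abstraction Ia = S/5 = (3900/1403)/5 = 780/1403 ≈ 0.556 in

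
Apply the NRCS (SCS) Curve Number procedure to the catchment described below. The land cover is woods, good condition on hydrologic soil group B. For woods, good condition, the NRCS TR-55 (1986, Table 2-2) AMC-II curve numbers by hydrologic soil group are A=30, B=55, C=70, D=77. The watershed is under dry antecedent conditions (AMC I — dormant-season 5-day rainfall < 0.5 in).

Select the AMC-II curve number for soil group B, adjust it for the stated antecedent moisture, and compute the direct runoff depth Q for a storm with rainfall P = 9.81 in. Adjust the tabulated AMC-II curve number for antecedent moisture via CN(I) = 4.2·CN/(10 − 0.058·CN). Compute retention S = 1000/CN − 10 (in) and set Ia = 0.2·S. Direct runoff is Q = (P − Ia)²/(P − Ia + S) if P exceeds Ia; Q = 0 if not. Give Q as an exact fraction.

NRCS table: woods, good condition, soil group B → CN(II) = 55
CN(I) from CN(II)=55: (4.2·55)/(10 − 0.058·55) = 7700/227 ≈ 33.921
S = 1000/(7700/227) − 10 = 1500/77 in ≈ 19.481 in
Ia = 0.2S: 0.2·19.481 = 3.896 in (exactly 300/77)
Excess rainfall: 9.810 − 3.896 = 5.914 in; P > Ia so Q > 0
Q = (45537/7700)²/((45537/7700) + 1500/77) = (2073618369/59290000)/(195537/7700) = 691206123/501878300 in ≈ 1.377 in

Q = 691206123/501878300 in ≈ 1.377 in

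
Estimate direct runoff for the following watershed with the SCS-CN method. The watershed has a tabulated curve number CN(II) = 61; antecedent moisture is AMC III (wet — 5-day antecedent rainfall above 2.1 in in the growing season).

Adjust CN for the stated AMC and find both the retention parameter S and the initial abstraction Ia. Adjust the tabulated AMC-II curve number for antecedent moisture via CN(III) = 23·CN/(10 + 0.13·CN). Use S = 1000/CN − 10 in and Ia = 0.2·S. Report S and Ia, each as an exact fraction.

S = 3900/1403 in ≈ 2.780 in; Ia = 780/1403 in ≈ 0.556 in

Adjust CN=61 to AMC III: 23·61/(10 + 0.13·61) → 1403 ÷ (1793/100) = 140300/1793 ≈ 78.249
Retention S: 1000/CN − 10 with CN=78.249 → S = 3900/1403 ≈ 2.780 in
Initial abstraction Ia = S/5 = (3900/1403)/5 = 780/1403 ≈ 0.556 in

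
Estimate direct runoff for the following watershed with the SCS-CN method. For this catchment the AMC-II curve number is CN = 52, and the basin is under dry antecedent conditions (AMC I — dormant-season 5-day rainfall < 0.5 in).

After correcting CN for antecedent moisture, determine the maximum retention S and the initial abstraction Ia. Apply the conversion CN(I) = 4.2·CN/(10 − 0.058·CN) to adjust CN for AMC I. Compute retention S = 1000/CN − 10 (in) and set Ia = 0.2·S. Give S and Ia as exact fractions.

CN(I) from CN(II)=52: (4.2·52)/(10 − 0.058·52) = 9100/291 ≈ 31.271
Max retention: S = 1000/(9100/291) − 10 = 2000/91 in (≈ 21.978 in)
Ia = 0.2S: 0.2·21.978 = 4.396 in (exactly 400/91)

S = 2000/91 in ≈ 21.978 in; Ia = 400/91 in ≈ 4.396 in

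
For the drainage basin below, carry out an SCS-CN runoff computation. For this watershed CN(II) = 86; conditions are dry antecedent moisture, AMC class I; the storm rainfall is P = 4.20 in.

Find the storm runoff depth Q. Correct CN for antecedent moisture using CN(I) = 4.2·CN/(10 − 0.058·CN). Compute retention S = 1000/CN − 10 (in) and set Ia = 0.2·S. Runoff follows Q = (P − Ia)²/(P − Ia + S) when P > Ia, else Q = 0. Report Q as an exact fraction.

Q = 4879681/3037305 in ≈ 1.607 in

CN(I) from CN(II)=86: (4.2·86)/(10 − 0.058·86) = 12900/179 ≈ 72.067
S = 1000/(12900/179) − 10 = 500/129 in ≈ 3.876 in
Ia = 0.2S: 0.2·3.876 = 0.775 in (exactly 100/129)
Since P=4.200 > Ia=0.775: effective rainfall P−Ia = 2209/645 in
Q = (2209/645)²/((2209/645) + 500/129) = (4879681/416025)/(4709/645) = 4879681/3037305 in ≈ 1.607 in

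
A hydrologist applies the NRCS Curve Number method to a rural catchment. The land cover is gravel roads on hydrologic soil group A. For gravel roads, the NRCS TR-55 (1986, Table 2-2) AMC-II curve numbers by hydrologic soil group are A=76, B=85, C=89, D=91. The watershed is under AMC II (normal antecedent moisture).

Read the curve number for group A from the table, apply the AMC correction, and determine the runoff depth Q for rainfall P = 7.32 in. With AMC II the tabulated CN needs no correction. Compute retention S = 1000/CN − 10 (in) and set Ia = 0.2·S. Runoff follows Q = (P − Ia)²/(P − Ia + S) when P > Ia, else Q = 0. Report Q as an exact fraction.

Q = 3364443/740525 in ≈ 4.543 in

NRCS table: gravel roads, soil group A → CN(II) = 76
Average conditions: CN = 76 (no AMC adjustment).
Retention S: 1000/CN − 10 with CN=76.000 → S = 60/19 ≈ 3.158 in
Initial abstraction Ia = S/5 = (60/19)/5 = 12/19 ≈ 0.632 in
Since P=7.320 > Ia=0.632: effective rainfall P−Ia = 3177/475 in
Q: (3177/475)² ÷ (4677/475) = 3364443/740525 in (≈ 4.543 in)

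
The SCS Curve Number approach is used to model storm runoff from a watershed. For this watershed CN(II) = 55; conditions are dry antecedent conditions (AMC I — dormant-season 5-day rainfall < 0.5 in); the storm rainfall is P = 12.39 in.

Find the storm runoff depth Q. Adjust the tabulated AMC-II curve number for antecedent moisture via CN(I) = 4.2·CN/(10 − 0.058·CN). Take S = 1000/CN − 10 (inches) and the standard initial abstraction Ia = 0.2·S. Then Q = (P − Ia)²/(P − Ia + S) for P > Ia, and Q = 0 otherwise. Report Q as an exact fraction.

Q = 1425850803/552867700 in ≈ 2.579 in

Adjust CN=55 to AMC I: 4.2·55/(10 − 0.058·55) → 231 ÷ (681/100) = 7700/227 ≈ 33.921
Max retention: S = 1000/(7700/227) − 10 = 1500/77 in (≈ 19.481 in)
Initial abstraction Ia = S/5 = (1500/77)/5 = 300/77 ≈ 3.896 in
Excess rainfall: 12.390 − 3.896 = 8.494 in; P > Ia so Q > 0
Q: (65403/7700)² ÷ (215403/7700) = 1425850803/552867700 in (≈ 2.579 in)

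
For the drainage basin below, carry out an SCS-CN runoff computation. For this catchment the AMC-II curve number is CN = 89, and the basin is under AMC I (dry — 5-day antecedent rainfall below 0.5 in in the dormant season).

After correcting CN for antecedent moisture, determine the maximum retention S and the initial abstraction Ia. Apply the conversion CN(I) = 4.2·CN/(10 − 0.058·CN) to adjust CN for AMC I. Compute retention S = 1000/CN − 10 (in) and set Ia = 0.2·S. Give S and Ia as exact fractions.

Adjust CN=89 to AMC I: 4.2·89/(10 − 0.058·89) → (1869/5) ÷ (2419/500) = 186900/2419 ≈ 77.263
Max retention: S = 1000/(186900/2419) − 10 = 5500/1869 in (≈ 2.943 in)
Initial abstraction Ia = S/5 = (5500/1869)/5 = 1100/1869 ≈ 0.589 in

S = 5500/1869 in ≈ 2.943 in; Ia = 1100/1869 in ≈ 0.589 in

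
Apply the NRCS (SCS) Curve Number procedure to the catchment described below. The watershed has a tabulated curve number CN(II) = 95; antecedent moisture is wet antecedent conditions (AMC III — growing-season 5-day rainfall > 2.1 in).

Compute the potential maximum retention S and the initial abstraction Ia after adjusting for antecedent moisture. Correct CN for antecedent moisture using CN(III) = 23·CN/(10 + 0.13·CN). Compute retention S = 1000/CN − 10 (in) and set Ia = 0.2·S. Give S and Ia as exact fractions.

Adjust CN=95 to AMC III: 23·95/(10 + 0.13·95) → 2185 ÷ (447/20) = 43700/447 ≈ 97.763
Max retention: S = 1000/(43700/447) − 10 = 100/437 in (≈ 0.229 in)
Ia = 0.2S: 0.2·0.229 = 0.046 in (exactly 20/437)

S = 100/437 in ≈ 0.229 in; Ia = 20/437 in ≈ 0.046 in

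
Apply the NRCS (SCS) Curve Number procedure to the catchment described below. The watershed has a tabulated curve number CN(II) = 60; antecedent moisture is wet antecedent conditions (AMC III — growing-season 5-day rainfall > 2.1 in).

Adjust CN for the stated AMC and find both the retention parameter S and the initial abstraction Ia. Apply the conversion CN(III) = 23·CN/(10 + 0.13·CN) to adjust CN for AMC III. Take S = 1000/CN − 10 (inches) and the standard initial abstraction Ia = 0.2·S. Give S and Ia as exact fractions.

S = 200/69 in ≈ 2.899 in; Ia = 40/69 in ≈ 0.580 in

Adjust CN=60 to AMC III: 23·60/(10 + 0.13·60) → 1380 ÷ (89/5) = 6900/89 ≈ 77.528
Max retention: S = 1000/(6900/89) − 10 = 200/69 in (≈ 2.899 in)
Initial abstraction Ia = S/5 = (200/69)/5 = 40/69 ≈ 0.580 in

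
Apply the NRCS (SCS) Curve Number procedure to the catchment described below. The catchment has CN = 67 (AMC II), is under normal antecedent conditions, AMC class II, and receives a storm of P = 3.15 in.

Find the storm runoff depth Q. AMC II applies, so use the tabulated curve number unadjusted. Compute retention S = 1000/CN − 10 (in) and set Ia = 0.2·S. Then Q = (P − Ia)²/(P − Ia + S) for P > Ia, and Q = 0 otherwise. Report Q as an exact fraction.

Q = 2805267/4243780 in ≈ 0.661 in

CN(II) = 67; AMC II needs no correction.
Retention S: 1000/CN − 10 with CN=67.000 → S = 330/67 ≈ 4.925 in
Initial abstraction Ia = S/5 = (330/67)/5 = 66/67 ≈ 0.985 in
Since P=3.150 > Ia=0.985: effective rainfall P−Ia = 2901/1340 in
Runoff Q = (P−Ia)²/(P−Ia+S) = (2.165)²/(2.165+4.925) = 2805267/4243780 ≈ 0.661 in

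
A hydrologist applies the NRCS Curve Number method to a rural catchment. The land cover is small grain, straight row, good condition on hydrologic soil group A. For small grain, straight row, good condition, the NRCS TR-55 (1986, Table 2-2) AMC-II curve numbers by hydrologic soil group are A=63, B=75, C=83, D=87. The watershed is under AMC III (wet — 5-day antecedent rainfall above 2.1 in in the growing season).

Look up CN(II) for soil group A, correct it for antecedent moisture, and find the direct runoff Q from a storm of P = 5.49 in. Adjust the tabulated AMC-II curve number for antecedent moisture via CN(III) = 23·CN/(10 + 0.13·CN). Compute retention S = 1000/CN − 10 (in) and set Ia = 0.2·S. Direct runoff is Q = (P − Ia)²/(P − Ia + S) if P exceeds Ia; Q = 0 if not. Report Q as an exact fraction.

Q = 520563693001/158158494900 in ≈ 3.291 in

NRCS table: small grain, straight row, good condition, soil group A → CN(II) = 63
CN(III) from CN(II)=63: (23·63)/(10 + 0.13·63) = 144900/1819 ≈ 79.659
Retention S: 1000/CN − 10 with CN=79.659 → S = 3700/1449 ≈ 2.553 in
Initial abstraction Ia = S/5 = (3700/1449)/5 = 740/1449 ≈ 0.511 in
Since P=5.490 > Ia=0.511: effective rainfall P−Ia = 721501/144900 in
Q = (721501/144900)²/((721501/144900) + 3700/1449) = (520563693001/20996010000)/(1091501/144900) = 520563693001/158158494900 in ≈ 3.291 in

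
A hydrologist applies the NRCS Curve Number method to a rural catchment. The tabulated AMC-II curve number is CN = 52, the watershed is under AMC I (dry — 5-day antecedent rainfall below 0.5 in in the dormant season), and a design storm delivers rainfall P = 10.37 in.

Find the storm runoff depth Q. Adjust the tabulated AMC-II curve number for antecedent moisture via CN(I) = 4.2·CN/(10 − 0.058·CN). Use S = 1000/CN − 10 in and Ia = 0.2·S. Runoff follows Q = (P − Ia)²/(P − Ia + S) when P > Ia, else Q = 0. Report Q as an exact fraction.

Q = 2955770689/2314739700 in ≈ 1.277 in

CN(I) from CN(II)=52: (4.2·52)/(10 − 0.058·52) = 9100/291 ≈ 31.271
S = 1000/(9100/291) − 10 = 2000/91 in ≈ 21.978 in
Ia = 0.2S: 0.2·21.978 = 4.396 in (exactly 400/91)
P − Ia = 10.370 − 4.396 = 54367/9100 ≈ 5.974 in (> 0, runoff occurs)
Q = (54367/9100)²/((54367/9100) + 2000/91) = (2955770689/82810000)/(254367/9100) = 2955770689/2314739700 in ≈ 1.277 in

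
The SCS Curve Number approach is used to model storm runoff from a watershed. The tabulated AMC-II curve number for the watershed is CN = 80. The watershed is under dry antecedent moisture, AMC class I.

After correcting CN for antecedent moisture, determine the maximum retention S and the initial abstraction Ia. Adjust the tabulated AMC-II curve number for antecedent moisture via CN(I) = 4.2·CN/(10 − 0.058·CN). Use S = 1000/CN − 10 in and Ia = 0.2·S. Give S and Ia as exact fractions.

Dry (AMC I): CN(I) = 4.2·80/(10 − 0.058·80) = 336/(134/25) = 4200/67 ≈ 62.687
Retention S: 1000/CN − 10 with CN=62.687 → S = 125/21 ≈ 5.952 in
Initial abstraction Ia = S/5 = (125/21)/5 = 25/21 ≈ 1.190 in

S = 125/21 in ≈ 5.952 in; Ia = 25/21 in ≈ 1.190 in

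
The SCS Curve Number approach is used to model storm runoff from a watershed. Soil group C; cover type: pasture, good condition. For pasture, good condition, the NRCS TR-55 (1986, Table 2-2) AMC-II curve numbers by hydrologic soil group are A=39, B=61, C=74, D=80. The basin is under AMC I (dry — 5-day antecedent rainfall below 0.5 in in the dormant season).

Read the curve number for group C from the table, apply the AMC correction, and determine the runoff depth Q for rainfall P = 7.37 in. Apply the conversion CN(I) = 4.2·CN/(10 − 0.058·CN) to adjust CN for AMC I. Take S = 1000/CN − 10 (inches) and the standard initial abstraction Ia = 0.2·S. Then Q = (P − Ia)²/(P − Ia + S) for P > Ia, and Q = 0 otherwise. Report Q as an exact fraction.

NRCS table: pasture, good condition, soil group C → CN(II) = 74
Adjust CN=74 to AMC I: 4.2·74/(10 − 0.058·74) → (1554/5) ÷ (1427/250) = 77700/1427 ≈ 54.450
S = 1000/(77700/1427) − 10 = 6500/777 in ≈ 8.366 in
Initial abstraction Ia = S/5 = (6500/777)/5 = 1300/777 ≈ 1.673 in
Since P=7.370 > Ia=1.673: effective rainfall P−Ia = 442649/77700 in
Runoff Q = (P−Ia)²/(P−Ia+S) = (5.697)²/(5.697+8.366) = 195938137201/84898827300 ≈ 2.308 in

Q = 195938137201/84898827300 in ≈ 2.308 in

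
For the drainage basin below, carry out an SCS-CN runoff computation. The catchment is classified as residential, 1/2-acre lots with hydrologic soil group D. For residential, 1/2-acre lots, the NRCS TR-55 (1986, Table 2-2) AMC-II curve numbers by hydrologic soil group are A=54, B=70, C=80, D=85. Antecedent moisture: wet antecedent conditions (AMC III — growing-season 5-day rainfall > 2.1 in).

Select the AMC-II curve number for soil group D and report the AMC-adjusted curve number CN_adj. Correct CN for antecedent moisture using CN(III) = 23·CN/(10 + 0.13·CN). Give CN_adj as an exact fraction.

NRCS table: residential, 1/2-acre lots, soil group D → CN(II) = 85
CN(III) from CN(II)=85: (23·85)/(10 + 0.13·85) = 39100/421 ≈ 92.874

CN_adj = 39100/421 ≈ 92.874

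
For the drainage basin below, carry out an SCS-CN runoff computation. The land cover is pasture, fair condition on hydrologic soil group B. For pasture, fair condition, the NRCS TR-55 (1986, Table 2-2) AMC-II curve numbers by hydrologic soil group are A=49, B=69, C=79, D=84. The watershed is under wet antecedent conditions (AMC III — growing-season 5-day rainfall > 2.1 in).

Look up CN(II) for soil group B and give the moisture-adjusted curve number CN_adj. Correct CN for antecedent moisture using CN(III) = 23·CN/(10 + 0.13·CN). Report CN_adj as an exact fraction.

CN_adj = 158700/1897 ≈ 83.658

NRCS table: pasture, fair condition, soil group B → CN(II) = 69
CN(III) from CN(II)=69: (23·69)/(10 + 0.13·69) = 158700/1897 ≈ 83.658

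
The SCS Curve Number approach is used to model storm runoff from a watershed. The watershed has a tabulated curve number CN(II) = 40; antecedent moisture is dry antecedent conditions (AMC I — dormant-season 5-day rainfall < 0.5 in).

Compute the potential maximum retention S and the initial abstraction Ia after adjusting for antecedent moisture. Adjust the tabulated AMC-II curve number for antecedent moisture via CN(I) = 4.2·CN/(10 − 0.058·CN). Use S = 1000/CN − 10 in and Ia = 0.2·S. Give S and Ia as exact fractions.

S = 250/7 in ≈ 35.714 in; Ia = 50/7 in ≈ 7.143 in

Adjust CN=40 to AMC I: 4.2·40/(10 − 0.058·40) → 168 ÷ (192/25) = 175/8 ≈ 21.875
S = 1000/(175/8) − 10 = 250/7 in ≈ 35.714 in
Initial abstraction Ia = S/5 = (250/7)/5 = 50/7 ≈ 7.143 in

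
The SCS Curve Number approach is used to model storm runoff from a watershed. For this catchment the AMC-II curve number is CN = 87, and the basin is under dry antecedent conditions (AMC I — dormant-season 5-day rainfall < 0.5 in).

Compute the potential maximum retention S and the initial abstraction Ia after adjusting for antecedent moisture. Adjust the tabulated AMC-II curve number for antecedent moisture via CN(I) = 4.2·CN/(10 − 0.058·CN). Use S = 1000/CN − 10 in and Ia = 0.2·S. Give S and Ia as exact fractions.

Dry (AMC I): CN(I) = 4.2·87/(10 − 0.058·87) = (1827/5)/(2477/500) = 182700/2477 ≈ 73.759
Max retention: S = 1000/(182700/2477) − 10 = 6500/1827 in (≈ 3.558 in)
Initial abstraction Ia = S/5 = (6500/1827)/5 = 1300/1827 ≈ 0.712 in

S = 6500/1827 in ≈ 3.558 in; Ia = 1300/1827 in ≈ 0.712 in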